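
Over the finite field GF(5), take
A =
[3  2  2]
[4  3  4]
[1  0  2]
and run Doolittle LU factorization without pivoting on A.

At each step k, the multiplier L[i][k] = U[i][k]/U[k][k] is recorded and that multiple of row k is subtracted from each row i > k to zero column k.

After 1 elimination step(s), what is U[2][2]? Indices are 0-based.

U[2][2] = 3

[col 0] pivot 3
  R1 -= 3*R0 → (0, 2, 3)  (L[1][0] := 3)
  R2 -= 2*R0 → (0, 1, 3)  (L[2][0] := 2)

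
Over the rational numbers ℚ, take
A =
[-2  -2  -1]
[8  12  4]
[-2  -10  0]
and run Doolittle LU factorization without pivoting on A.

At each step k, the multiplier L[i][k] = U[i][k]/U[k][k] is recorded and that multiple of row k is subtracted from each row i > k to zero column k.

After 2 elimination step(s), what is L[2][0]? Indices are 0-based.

L[2][0] = 1

[col 0] pivot -2
  R1 -= -4*R0 → (0, 4, 0)  (L[1][0] := -4)
  R2 -= 1*R0 → (0, -8, 1)  (L[2][0] := 1)
[col 1] pivot 4
  R2 -= -2*R1 → (0, 0, 1)  (L[2][1] := -2)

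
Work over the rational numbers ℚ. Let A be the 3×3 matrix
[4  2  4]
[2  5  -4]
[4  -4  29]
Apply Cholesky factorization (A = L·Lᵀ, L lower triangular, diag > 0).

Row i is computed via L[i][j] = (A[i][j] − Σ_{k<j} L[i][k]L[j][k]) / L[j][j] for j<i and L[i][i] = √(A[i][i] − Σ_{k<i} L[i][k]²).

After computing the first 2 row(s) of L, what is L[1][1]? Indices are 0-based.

L[1][1] = 2

Step 1: L[0][0] = √(4) = 2.
  L[1][0] = (2) / L[0][0] = 1.
Step 2: L[1][1] = √(4) = 2.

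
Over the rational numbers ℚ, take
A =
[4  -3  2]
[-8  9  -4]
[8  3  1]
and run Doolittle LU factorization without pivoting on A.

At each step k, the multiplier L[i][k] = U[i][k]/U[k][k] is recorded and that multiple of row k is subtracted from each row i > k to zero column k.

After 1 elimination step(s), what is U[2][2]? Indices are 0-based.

U[2][2] = -3

[col 0] pivot 4
  R1 -= -2*R0 → (0, 3, 0)  (L[1][0] := -2)
  R2 -= 2*R0 → (0, 9, -3)  (L[2][0] := 2)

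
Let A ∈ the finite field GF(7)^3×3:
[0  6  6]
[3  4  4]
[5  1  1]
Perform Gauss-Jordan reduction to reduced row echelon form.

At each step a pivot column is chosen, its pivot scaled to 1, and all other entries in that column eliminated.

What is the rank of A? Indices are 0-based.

rank = 2

pivot(0,0): swap R0↔R1
pivot(0,0)=3: scale R0 → (1, 6, 6)
  clear (2,0): R2 −= (5)R0 → (0, 6, 6)
pivot(1,1)=6: scale R1 → (0, 1, 1)
  clear (0,1): R0 −= (6)R1 → (1, 0, 0)
  clear (2,1): R2 −= (6)R1 → (0, 0, 0)
col 2: no nonzero at/below row 2; advance.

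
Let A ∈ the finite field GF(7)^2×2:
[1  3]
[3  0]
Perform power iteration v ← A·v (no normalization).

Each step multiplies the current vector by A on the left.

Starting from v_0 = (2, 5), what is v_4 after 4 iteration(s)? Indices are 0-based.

v_4 = (6, 4)

v_0 = (2, 5).
v_1 = A·v_0 = (3, 6).
v_2 = A·v_1 = (0, 2).
v_3 = A·v_2 = (6, 0).
v_4 = A·v_3 = (6, 4).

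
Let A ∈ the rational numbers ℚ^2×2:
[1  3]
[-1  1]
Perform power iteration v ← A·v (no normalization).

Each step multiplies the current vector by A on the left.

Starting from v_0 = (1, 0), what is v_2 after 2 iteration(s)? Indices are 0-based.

v_0 = (1, 0).
v_1 = A·v_0 = (1, -1).
v_2 = A·v_1 = (-2, -2).

v_2 = (-2, -2)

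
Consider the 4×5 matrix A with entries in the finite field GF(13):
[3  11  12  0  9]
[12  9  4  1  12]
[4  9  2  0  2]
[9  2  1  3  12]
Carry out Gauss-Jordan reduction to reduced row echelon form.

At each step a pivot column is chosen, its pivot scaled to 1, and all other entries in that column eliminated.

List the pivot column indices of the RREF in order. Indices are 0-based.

pivot columns: 0, 1, 2, 3

step 1: normalize row 0 (÷3) = (1, 8, 4, 0, 3)
  row 1: subtract 12×row0 = (0, 4, 8, 1, 2)
  row 2: subtract 4×row0 = (0, 3, 12, 0, 3)
  row 3: subtract 9×row0 = (0, 8, 4, 3, 11)
step 2: normalize row 1 (÷4) = (0, 1, 2, 10, 7)
  row 0: subtract 8×row1 = (1, 0, 1, 11, 12)
  row 2: subtract 3×row1 = (0, 0, 6, 9, 8)
  row 3: subtract 8×row1 = (0, 0, 1, 1, 7)
step 3: normalize row 2 (÷6) = (0, 0, 1, 8, 10)
  row 0: subtract 1×row2 = (1, 0, 0, 3, 2)
  row 1: subtract 2×row2 = (0, 1, 0, 7, 0)
  row 3: subtract 1×row2 = (0, 0, 0, 6, 10)
step 4: normalize row 3 (÷6) = (0, 0, 0, 1, 6)
  row 0: subtract 3×row3 = (1, 0, 0, 0, 10)
  row 1: subtract 7×row3 = (0, 1, 0, 0, 10)
  row 2: subtract 8×row3 = (0, 0, 1, 0, 1)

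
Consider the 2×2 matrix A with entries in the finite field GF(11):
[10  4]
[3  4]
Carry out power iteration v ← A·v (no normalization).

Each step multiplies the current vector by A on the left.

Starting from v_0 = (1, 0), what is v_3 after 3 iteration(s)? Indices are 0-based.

v_0 = (1, 0).
v_1 = A·v_0 = (10, 3).
v_2 = A·v_1 = (2, 9).
v_3 = A·v_2 = (1, 9).

v_3 = (1, 9)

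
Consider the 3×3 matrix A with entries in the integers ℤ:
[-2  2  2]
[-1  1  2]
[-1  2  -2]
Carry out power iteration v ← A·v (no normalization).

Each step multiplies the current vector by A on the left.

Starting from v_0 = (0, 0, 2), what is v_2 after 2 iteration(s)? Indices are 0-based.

v_2 = (-8, -8, 12)

v_0 = (0, 0, 2).
v_1 = A·v_0 = (4, 4, -4).
v_2 = A·v_1 = (-8, -8, 12).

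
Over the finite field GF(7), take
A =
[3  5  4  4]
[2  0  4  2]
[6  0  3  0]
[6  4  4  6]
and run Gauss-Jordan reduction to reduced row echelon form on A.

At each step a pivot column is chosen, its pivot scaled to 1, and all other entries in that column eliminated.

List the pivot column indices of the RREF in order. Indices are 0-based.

step 1: normalize row 0 (÷3) = (1, 4, 6, 6)
  row 1: subtract 2×row0 = (0, 6, 6, 4)
  row 2: subtract 6×row0 = (0, 4, 2, 6)
  row 3: subtract 6×row0 = (0, 1, 3, 5)
step 2: normalize row 1 (÷6) = (0, 1, 1, 3)
  row 0: subtract 4×row1 = (1, 0, 2, 1)
  row 2: subtract 4×row1 = (0, 0, 5, 1)
  row 3: subtract 1×row1 = (0, 0, 2, 2)
step 3: normalize row 2 (÷5) = (0, 0, 1, 3)
  row 0: subtract 2×row2 = (1, 0, 0, 2)
  row 1: subtract 1×row2 = (0, 1, 0, 0)
  row 3: subtract 2×row2 = (0, 0, 0, 3)
step 4: normalize row 3 (÷3) = (0, 0, 0, 1)
  row 0: subtract 2×row3 = (1, 0, 0, 0)
  row 2: subtract 3×row3 = (0, 0, 1, 0)

pivot columns: 0, 1, 2, 3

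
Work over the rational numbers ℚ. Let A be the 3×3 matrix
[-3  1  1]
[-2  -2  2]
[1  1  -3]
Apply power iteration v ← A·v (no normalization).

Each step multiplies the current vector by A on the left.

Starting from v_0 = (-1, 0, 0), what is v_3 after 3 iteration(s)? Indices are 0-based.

v_3 = (20, 56, -44)

v_0 = (-1, 0, 0).
v_1 = A·v_0 = (3, 2, -1).
v_2 = A·v_1 = (-8, -12, 8).
v_3 = A·v_2 = (20, 56, -44).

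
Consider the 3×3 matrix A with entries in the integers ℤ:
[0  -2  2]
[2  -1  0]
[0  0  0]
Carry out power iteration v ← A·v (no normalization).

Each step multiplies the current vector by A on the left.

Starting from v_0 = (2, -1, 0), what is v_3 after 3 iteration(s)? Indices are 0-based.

v_0 = (2, -1, 0).
v_1 = A·v_0 = (2, 5, 0).
v_2 = A·v_1 = (-10, -1, 0).
v_3 = A·v_2 = (2, -19, 0).

v_3 = (2, -19, 0)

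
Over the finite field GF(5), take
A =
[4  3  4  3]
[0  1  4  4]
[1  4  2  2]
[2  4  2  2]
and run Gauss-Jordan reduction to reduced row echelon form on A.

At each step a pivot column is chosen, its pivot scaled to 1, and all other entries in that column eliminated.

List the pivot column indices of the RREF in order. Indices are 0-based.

pivot columns: 0, 1, 2, 3

[1] R0 /= 4  ⇒  (1, 2, 1, 2)
     R2 -= 1·R0  ⇒  (0, 2, 1, 0)
     R3 -= 2·R0  ⇒  (0, 0, 0, 3)
[2] R1 /= 1  ⇒  (0, 1, 4, 4)
     R0 -= 2·R1  ⇒  (1, 0, 3, 4)
     R2 -= 2·R1  ⇒  (0, 0, 3, 2)
[3] R2 /= 3  ⇒  (0, 0, 1, 4)
     R0 -= 3·R2  ⇒  (1, 0, 0, 2)
     R1 -= 4·R2  ⇒  (0, 1, 0, 3)
[4] R3 /= 3  ⇒  (0, 0, 0, 1)
     R0 -= 2·R3  ⇒  (1, 0, 0, 0)
     R1 -= 3·R3  ⇒  (0, 1, 0, 0)
     R2 -= 4·R3  ⇒  (0, 0, 1, 0)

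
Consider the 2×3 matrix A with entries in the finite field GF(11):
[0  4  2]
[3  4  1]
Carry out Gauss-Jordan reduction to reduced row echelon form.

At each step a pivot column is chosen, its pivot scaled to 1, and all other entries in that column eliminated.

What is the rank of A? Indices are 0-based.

rank = 2

[1] R0 <-> R1
[1] R0 /= 3  ⇒  (1, 5, 4)
[2] R1 /= 4  ⇒  (0, 1, 6)
     R0 -= 5·R1  ⇒  (1, 0, 7)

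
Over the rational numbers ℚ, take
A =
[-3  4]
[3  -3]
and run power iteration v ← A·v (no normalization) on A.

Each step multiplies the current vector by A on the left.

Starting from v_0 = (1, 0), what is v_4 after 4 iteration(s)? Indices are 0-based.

v_0 = (1, 0).
v_1 = A·v_0 = (-3, 3).
v_2 = A·v_1 = (21, -18).
v_3 = A·v_2 = (-135, 117).
v_4 = A·v_3 = (873, -756).

v_4 = (873, -756)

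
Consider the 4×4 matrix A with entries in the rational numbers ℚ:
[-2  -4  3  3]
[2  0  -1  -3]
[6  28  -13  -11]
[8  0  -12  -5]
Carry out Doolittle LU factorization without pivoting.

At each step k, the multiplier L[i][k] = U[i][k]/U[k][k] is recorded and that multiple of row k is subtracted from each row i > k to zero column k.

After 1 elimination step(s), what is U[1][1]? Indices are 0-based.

U[1][1] = -4

Step 1: pivot at (0,0) is -2.
  row1 ← row1 − (-1)·row0  ⇒  L[1][0]=-1, U row1=(0, -4, 2, 0)
  row2 ← row2 − (-3)·row0  ⇒  L[2][0]=-3, U row2=(0, 16, -4, -2)
  row3 ← row3 − (-4)·row0  ⇒  L[3][0]=-4, U row3=(0, -16, 0, 7)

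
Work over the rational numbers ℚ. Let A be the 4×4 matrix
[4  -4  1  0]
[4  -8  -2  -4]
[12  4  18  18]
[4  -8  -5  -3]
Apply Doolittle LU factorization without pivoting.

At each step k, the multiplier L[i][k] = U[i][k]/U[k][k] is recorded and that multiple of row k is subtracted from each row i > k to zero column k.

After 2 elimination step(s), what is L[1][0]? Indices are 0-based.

[col 0] pivot 4
  R1 -= 1*R0 → (0, -4, -3, -4)  (L[1][0] := 1)
  R2 -= 3*R0 → (0, 16, 15, 18)  (L[2][0] := 3)
  R3 -= 1*R0 → (0, -4, -6, -3)  (L[3][0] := 1)
[col 1] pivot -4
  R2 -= -4*R1 → (0, 0, 3, 2)  (L[2][1] := -4)
  R3 -= 1*R1 → (0, 0, -3, 1)  (L[3][1] := 1)

L[1][0] = 1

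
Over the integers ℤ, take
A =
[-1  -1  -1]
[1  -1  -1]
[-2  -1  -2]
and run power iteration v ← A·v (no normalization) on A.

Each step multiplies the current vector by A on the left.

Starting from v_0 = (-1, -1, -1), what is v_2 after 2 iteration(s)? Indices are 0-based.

v_0 = (-1, -1, -1).
v_1 = A·v_0 = (3, 1, 5).
v_2 = A·v_1 = (-9, -3, -17).

v_2 = (-9, -3, -17)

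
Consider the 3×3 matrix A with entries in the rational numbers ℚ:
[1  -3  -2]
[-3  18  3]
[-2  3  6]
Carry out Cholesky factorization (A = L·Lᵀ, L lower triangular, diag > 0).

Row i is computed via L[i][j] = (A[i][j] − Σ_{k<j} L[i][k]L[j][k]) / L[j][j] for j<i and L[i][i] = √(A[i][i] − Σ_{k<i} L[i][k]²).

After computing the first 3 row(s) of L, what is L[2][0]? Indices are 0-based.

L[2][0] = -2

Step 1: L[0][0] = √(1) = 1.
  L[1][0] = (-3) / L[0][0] = -3.
Step 2: L[1][1] = √(9) = 3.
  L[2][0] = (-2) / L[0][0] = -2.
  L[2][1] = (-3) / L[1][1] = -1.
Step 3: L[2][2] = √(1) = 1.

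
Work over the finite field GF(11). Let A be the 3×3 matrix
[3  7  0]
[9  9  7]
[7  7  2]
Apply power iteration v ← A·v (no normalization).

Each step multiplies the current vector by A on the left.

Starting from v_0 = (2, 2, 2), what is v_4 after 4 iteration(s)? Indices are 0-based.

v_0 = (2, 2, 2).
v_1 = A·v_0 = (9, 6, 10).
v_2 = A·v_1 = (3, 7, 4).
v_3 = A·v_2 = (3, 8, 1).
v_4 = A·v_3 = (10, 7, 2).

v_4 = (10, 7, 2)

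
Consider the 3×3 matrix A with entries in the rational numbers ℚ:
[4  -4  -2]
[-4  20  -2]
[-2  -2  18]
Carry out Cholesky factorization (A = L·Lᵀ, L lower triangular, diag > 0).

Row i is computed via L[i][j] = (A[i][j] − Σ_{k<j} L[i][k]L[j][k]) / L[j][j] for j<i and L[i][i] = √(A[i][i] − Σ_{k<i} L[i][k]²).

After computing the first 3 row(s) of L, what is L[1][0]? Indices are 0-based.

L[1][0] = -2

Step 1: L[0][0] = √(4) = 2.
  L[1][0] = (-4) / L[0][0] = -2.
Step 2: L[1][1] = √(16) = 4.
  L[2][0] = (-2) / L[0][0] = -1.
  L[2][1] = (-4) / L[1][1] = -1.
Step 3: L[2][2] = √(16) = 4.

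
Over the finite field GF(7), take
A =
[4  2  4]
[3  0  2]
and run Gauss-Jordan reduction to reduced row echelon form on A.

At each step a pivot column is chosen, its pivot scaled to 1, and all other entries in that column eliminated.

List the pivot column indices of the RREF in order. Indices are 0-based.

pivot columns: 0, 1

pivot(0,0)=4: scale R0 → (1, 4, 1)
  clear (1,0): R1 −= (3)R0 → (0, 2, 6)
pivot(1,1)=2: scale R1 → (0, 1, 3)
  clear (0,1): R0 −= (4)R1 → (1, 0, 3)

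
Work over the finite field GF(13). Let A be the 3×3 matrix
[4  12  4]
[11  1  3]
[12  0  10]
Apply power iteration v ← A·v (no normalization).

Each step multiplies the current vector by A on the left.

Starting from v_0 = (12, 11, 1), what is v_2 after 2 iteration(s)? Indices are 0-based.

v_2 = (10, 6, 4)

v_0 = (12, 11, 1).
v_1 = A·v_0 = (2, 3, 11).
v_2 = A·v_1 = (10, 6, 4).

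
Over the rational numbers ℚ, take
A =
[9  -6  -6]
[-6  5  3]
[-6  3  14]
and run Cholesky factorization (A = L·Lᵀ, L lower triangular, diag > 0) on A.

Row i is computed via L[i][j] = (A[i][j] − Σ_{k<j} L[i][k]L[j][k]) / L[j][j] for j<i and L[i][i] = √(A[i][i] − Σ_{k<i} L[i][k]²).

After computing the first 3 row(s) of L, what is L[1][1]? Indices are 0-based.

Step 1: L[0][0] = √(9) = 3.
  L[1][0] = (-6) / L[0][0] = -2.
Step 2: L[1][1] = √(1) = 1.
  L[2][0] = (-6) / L[0][0] = -2.
  L[2][1] = (-1) / L[1][1] = -1.
Step 3: L[2][2] = √(9) = 3.

L[1][1] = 1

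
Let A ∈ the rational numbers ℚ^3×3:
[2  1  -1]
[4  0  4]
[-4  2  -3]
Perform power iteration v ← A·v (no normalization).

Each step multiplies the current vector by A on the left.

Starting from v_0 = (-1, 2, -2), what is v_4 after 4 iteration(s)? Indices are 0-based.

v_4 = (-634, 2128, -2458)

v_0 = (-1, 2, -2).
v_1 = A·v_0 = (2, -12, 14).
v_2 = A·v_1 = (-22, 64, -74).
v_3 = A·v_2 = (94, -384, 438).
v_4 = A·v_3 = (-634, 2128, -2458).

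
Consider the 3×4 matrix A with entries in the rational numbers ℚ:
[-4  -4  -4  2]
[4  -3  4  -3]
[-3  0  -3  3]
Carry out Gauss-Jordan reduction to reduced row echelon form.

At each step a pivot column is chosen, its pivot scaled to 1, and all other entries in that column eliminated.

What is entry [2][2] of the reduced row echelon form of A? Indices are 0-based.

M[2][2] = 0

step 1: normalize row 0 (÷-4) = (1, 1, 1, -1/2)
  row 1: subtract 4×row0 = (0, -7, 0, -1)
  row 2: subtract -3×row0 = (0, 3, 0, 3/2)
step 2: normalize row 1 (÷-7) = (0, 1, 0, 1/7)
  row 0: subtract 1×row1 = (1, 0, 1, -9/14)
  row 2: subtract 3×row1 = (0, 0, 0, 15/14)
skip col 2 (zero from row 2)
step 3: normalize row 2 (÷15/14) = (0, 0, 0, 1)
  row 0: subtract -9/14×row2 = (1, 0, 1, 0)
  row 1: subtract 1/7×row2 = (0, 1, 0, 0)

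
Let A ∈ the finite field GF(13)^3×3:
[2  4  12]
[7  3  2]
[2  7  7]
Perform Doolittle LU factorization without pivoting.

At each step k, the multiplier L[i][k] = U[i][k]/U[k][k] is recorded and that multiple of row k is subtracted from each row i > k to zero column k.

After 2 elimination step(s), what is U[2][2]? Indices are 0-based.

U[2][2] = 3

Step 1: pivot at (0,0) is 2.
  row1 ← row1 − (10)·row0  ⇒  L[1][0]=10, U row1=(0, 2, 12)
  row2 ← row2 − (1)·row0  ⇒  L[2][0]=1, U row2=(0, 3, 8)
Step 2: pivot at (1,1) is 2.
  row2 ← row2 − (8)·row1  ⇒  L[2][1]=8, U row2=(0, 0, 3)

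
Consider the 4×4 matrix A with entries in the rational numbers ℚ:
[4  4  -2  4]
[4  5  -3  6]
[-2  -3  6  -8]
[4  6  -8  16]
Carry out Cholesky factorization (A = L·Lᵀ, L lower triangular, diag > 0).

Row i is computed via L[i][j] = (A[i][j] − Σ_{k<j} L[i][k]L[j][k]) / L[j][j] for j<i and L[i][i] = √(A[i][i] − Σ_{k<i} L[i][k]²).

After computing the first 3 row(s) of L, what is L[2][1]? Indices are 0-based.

Step 1: L[0][0] = √(4) = 2.
  L[1][0] = (4) / L[0][0] = 2.
Step 2: L[1][1] = √(1) = 1.
  L[2][0] = (-2) / L[0][0] = -1.
  L[2][1] = (-1) / L[1][1] = -1.
Step 3: L[2][2] = √(4) = 2.

L[2][1] = -1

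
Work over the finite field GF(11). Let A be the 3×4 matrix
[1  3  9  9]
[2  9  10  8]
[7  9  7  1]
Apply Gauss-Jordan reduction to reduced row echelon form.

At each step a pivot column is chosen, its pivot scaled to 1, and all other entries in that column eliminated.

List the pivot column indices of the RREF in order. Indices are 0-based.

pivot columns: 0, 1, 3

step 1: normalize row 0 (÷1) = (1, 3, 9, 9)
  row 1: subtract 2×row0 = (0, 3, 3, 1)
  row 2: subtract 7×row0 = (0, 10, 10, 4)
step 2: normalize row 1 (÷3) = (0, 1, 1, 4)
  row 0: subtract 3×row1 = (1, 0, 6, 8)
  row 2: subtract 10×row1 = (0, 0, 0, 8)
skip col 2 (zero from row 2)
step 3: normalize row 2 (÷8) = (0, 0, 0, 1)
  row 0: subtract 8×row2 = (1, 0, 6, 0)
  row 1: subtract 4×row2 = (0, 1, 1, 0)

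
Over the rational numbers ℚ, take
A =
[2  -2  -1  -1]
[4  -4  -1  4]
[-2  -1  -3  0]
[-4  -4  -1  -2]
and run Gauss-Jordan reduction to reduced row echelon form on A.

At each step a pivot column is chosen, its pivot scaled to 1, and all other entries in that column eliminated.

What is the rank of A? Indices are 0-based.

step 1: normalize row 0 (÷2) = (1, -1, -1/2, -1/2)
  row 1: subtract 4×row0 = (0, 0, 1, 6)
  row 2: subtract -2×row0 = (0, -3, -4, -1)
  row 3: subtract -4×row0 = (0, -8, -3, -4)
step 2: exchange rows 1,2
step 2: normalize row 1 (÷-3) = (0, 1, 4/3, 1/3)
  row 0: subtract -1×row1 = (1, 0, 5/6, -1/6)
  row 3: subtract -8×row1 = (0, 0, 23/3, -4/3)
step 3: normalize row 2 (÷1) = (0, 0, 1, 6)
  row 0: subtract 5/6×row2 = (1, 0, 0, -31/6)
  row 1: subtract 4/3×row2 = (0, 1, 0, -23/3)
  row 3: subtract 23/3×row2 = (0, 0, 0, -142/3)
step 4: normalize row 3 (÷-142/3) = (0, 0, 0, 1)
  row 0: subtract -31/6×row3 = (1, 0, 0, 0)
  row 1: subtract -23/3×row3 = (0, 1, 0, 0)
  row 2: subtract 6×row3 = (0, 0, 1, 0)

rank = 4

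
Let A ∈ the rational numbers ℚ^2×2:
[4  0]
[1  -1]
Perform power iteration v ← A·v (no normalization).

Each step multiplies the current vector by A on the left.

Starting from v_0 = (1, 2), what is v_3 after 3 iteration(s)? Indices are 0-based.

v_0 = (1, 2).
v_1 = A·v_0 = (4, -1).
v_2 = A·v_1 = (16, 5).
v_3 = A·v_2 = (64, 11).

v_3 = (64, 11)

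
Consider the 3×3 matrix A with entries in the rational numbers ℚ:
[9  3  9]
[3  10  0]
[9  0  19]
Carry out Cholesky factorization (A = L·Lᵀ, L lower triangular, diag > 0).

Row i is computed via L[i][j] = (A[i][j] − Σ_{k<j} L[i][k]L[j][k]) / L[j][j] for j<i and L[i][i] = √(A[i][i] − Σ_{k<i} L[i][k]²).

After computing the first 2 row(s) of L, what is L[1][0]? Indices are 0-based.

L[1][0] = 1

Step 1: L[0][0] = √(9) = 3.
  L[1][0] = (3) / L[0][0] = 1.
Step 2: L[1][1] = √(9) = 3.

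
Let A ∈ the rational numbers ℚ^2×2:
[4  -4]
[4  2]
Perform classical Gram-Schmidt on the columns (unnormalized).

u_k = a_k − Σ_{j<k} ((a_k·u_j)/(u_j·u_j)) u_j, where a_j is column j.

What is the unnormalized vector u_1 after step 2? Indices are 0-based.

u_1 = (-3, 3)

Step 1: u_0 = a_0 = (4, 4).
Step 2: u_1 = a_1 − (-1/4)·u_0 = (-3, 3).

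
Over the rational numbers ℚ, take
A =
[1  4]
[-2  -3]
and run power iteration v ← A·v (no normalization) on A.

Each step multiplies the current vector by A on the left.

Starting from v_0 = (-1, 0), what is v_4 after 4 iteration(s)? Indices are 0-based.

v_0 = (-1, 0).
v_1 = A·v_0 = (-1, 2).
v_2 = A·v_1 = (7, -4).
v_3 = A·v_2 = (-9, -2).
v_4 = A·v_3 = (-17, 24).

v_4 = (-17, 24)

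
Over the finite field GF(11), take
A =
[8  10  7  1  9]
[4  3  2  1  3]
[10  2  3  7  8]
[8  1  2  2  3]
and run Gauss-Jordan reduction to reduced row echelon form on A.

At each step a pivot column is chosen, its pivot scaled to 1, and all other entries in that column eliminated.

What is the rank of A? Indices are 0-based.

[1] R0 /= 8  ⇒  (1, 4, 5, 7, 8)
     R1 -= 4·R0  ⇒  (0, 9, 4, 6, 4)
     R2 -= 10·R0  ⇒  (0, 6, 8, 3, 5)
     R3 -= 8·R0  ⇒  (0, 2, 6, 1, 5)
[2] R1 /= 9  ⇒  (0, 1, 9, 8, 9)
     R0 -= 4·R1  ⇒  (1, 0, 2, 8, 5)
     R2 -= 6·R1  ⇒  (0, 0, 9, 10, 6)
     R3 -= 2·R1  ⇒  (0, 0, 10, 7, 9)
[3] R2 /= 9  ⇒  (0, 0, 1, 6, 8)
     R0 -= 2·R2  ⇒  (1, 0, 0, 7, 0)
     R1 -= 9·R2  ⇒  (0, 1, 0, 9, 3)
     R3 -= 10·R2  ⇒  (0, 0, 0, 2, 6)
[4] R3 /= 2  ⇒  (0, 0, 0, 1, 3)
     R0 -= 7·R3  ⇒  (1, 0, 0, 0, 1)
     R1 -= 9·R3  ⇒  (0, 1, 0, 0, 9)
     R2 -= 6·R3  ⇒  (0, 0, 1, 0, 1)

rank = 4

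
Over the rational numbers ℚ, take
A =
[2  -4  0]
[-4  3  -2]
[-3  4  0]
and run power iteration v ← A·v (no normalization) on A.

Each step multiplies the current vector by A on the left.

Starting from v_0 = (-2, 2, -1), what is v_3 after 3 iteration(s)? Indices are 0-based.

v_3 = (-448, 356, 536)

v_0 = (-2, 2, -1).
v_1 = A·v_0 = (-12, 16, 14).
v_2 = A·v_1 = (-88, 68, 100).
v_3 = A·v_2 = (-448, 356, 536).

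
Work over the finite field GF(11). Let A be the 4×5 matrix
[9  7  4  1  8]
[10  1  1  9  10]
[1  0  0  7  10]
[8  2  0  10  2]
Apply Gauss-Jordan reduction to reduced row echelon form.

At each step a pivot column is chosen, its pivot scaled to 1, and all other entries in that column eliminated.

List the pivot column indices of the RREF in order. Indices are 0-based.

pivot(0,0)=9: scale R0 → (1, 2, 9, 5, 7)
  clear (1,0): R1 −= (10)R0 → (0, 3, 10, 3, 6)
  clear (2,0): R2 −= (1)R0 → (0, 9, 2, 2, 3)
  clear (3,0): R3 −= (8)R0 → (0, 8, 5, 3, 1)
pivot(1,1)=3: scale R1 → (0, 1, 7, 1, 2)
  clear (0,1): R0 −= (2)R1 → (1, 0, 6, 3, 3)
  clear (2,1): R2 −= (9)R1 → (0, 0, 5, 4, 7)
  clear (3,1): R3 −= (8)R1 → (0, 0, 4, 6, 7)
pivot(2,2)=5: scale R2 → (0, 0, 1, 3, 8)
  clear (0,2): R0 −= (6)R2 → (1, 0, 0, 7, 10)
  clear (1,2): R1 −= (7)R2 → (0, 1, 0, 2, 1)
  clear (3,2): R3 −= (4)R2 → (0, 0, 0, 5, 8)
pivot(3,3)=5: scale R3 → (0, 0, 0, 1, 6)
  clear (0,3): R0 −= (7)R3 → (1, 0, 0, 0, 1)
  clear (1,3): R1 −= (2)R3 → (0, 1, 0, 0, 0)
  clear (2,3): R2 −= (3)R3 → (0, 0, 1, 0, 1)

pivot columns: 0, 1, 2, 3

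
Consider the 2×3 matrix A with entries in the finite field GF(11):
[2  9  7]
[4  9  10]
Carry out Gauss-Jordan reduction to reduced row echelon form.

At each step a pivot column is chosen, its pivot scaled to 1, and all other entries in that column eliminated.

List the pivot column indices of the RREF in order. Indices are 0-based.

step 1: normalize row 0 (÷2) = (1, 10, 9)
  row 1: subtract 4×row0 = (0, 2, 7)
step 2: normalize row 1 (÷2) = (0, 1, 9)
  row 0: subtract 10×row1 = (1, 0, 7)

pivot columns: 0, 1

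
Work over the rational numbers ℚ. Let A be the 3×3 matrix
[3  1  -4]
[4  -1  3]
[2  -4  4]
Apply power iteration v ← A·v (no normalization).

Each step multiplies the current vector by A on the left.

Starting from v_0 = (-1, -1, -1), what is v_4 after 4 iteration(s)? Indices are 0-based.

v_4 = (-390, -84, -68)

v_0 = (-1, -1, -1).
v_1 = A·v_0 = (0, -6, -2).
v_2 = A·v_1 = (2, 0, 16).
v_3 = A·v_2 = (-58, 56, 68).
v_4 = A·v_3 = (-390, -84, -68).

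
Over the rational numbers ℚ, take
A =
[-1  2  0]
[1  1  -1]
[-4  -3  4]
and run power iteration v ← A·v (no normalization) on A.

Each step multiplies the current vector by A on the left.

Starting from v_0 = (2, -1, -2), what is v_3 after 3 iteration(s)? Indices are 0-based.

v_3 = (14, 67, -256)

v_0 = (2, -1, -2).
v_1 = A·v_0 = (-4, 3, -13).
v_2 = A·v_1 = (10, 12, -45).
v_3 = A·v_2 = (14, 67, -256).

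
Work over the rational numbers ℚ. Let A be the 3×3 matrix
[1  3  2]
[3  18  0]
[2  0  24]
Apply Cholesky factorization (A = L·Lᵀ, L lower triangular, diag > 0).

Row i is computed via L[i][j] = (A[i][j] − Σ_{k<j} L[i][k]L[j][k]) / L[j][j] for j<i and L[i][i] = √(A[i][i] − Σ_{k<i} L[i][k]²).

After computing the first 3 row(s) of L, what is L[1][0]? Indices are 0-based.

L[1][0] = 3

Step 1: L[0][0] = √(1) = 1.
  L[1][0] = (3) / L[0][0] = 3.
Step 2: L[1][1] = √(9) = 3.
  L[2][0] = (2) / L[0][0] = 2.
  L[2][1] = (-6) / L[1][1] = -2.
Step 3: L[2][2] = √(16) = 4.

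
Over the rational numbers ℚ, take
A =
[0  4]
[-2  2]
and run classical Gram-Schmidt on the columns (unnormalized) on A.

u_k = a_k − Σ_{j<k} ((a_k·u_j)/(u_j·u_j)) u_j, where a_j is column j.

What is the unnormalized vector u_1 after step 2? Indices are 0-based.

Step 1: u_0 = a_0 = (0, -2).
Step 2: u_1 = a_1 − (-1)·u_0 = (4, 0).

u_1 = (4, 0)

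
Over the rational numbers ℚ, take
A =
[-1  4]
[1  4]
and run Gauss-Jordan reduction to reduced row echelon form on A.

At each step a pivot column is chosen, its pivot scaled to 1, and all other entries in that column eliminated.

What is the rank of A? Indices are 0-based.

rank = 2

[1] R0 /= -1  ⇒  (1, -4)
     R1 -= 1·R0  ⇒  (0, 8)
[2] R1 /= 8  ⇒  (0, 1)
     R0 -= -4·R1  ⇒  (1, 0)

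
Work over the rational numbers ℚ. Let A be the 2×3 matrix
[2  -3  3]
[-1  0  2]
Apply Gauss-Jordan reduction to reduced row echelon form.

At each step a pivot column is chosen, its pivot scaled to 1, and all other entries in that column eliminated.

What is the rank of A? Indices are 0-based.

step 1: normalize row 0 (÷2) = (1, -3/2, 3/2)
  row 1: subtract -1×row0 = (0, -3/2, 7/2)
step 2: normalize row 1 (÷-3/2) = (0, 1, -7/3)
  row 0: subtract -3/2×row1 = (1, 0, -2)

rank = 2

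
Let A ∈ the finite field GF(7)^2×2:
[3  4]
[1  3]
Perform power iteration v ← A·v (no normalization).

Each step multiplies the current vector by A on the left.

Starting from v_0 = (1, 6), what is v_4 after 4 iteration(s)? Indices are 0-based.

v_0 = (1, 6).
v_1 = A·v_0 = (6, 5).
v_2 = A·v_1 = (3, 0).
v_3 = A·v_2 = (2, 3).
v_4 = A·v_3 = (4, 4).

v_4 = (4, 4)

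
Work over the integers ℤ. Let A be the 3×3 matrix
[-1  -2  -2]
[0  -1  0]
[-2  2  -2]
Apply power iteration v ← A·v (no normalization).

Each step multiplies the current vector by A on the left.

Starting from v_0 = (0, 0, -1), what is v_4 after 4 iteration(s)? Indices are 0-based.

v_0 = (0, 0, -1).
v_1 = A·v_0 = (2, 0, 2).
v_2 = A·v_1 = (-6, 0, -8).
v_3 = A·v_2 = (22, 0, 28).
v_4 = A·v_3 = (-78, 0, -100).

v_4 = (-78, 0, -100)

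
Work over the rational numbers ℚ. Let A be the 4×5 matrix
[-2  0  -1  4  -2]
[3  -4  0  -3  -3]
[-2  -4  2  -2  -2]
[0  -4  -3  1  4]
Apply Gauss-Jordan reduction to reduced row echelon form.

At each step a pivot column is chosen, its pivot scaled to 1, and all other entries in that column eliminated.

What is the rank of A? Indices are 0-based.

step 1: normalize row 0 (÷-2) = (1, 0, 1/2, -2, 1)
  row 1: subtract 3×row0 = (0, -4, -3/2, 3, -6)
  row 2: subtract -2×row0 = (0, -4, 3, -6, 0)
step 2: normalize row 1 (÷-4) = (0, 1, 3/8, -3/4, 3/2)
  row 2: subtract -4×row1 = (0, 0, 9/2, -9, 6)
  row 3: subtract -4×row1 = (0, 0, -3/2, -2, 10)
step 3: normalize row 2 (÷9/2) = (0, 0, 1, -2, 4/3)
  row 0: subtract 1/2×row2 = (1, 0, 0, -1, 1/3)
  row 1: subtract 3/8×row2 = (0, 1, 0, 0, 1)
  row 3: subtract -3/2×row2 = (0, 0, 0, -5, 12)
step 4: normalize row 3 (÷-5) = (0, 0, 0, 1, -12/5)
  row 0: subtract -1×row3 = (1, 0, 0, 0, -31/15)
  row 2: subtract -2×row3 = (0, 0, 1, 0, -52/15)

rank = 4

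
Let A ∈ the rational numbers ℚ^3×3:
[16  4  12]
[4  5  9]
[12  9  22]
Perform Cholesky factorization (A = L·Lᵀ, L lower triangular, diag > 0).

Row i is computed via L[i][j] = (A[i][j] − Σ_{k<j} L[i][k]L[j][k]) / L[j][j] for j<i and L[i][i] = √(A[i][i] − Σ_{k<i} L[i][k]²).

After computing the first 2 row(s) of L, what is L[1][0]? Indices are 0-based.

L[1][0] = 1

Step 1: L[0][0] = √(16) = 4.
  L[1][0] = (4) / L[0][0] = 1.
Step 2: L[1][1] = √(4) = 2.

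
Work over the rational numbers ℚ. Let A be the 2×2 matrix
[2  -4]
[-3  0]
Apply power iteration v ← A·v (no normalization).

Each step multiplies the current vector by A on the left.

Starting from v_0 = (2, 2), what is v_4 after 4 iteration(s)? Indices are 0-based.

v_4 = (160, 48)

v_0 = (2, 2).
v_1 = A·v_0 = (-4, -6).
v_2 = A·v_1 = (16, 12).
v_3 = A·v_2 = (-16, -48).
v_4 = A·v_3 = (160, 48).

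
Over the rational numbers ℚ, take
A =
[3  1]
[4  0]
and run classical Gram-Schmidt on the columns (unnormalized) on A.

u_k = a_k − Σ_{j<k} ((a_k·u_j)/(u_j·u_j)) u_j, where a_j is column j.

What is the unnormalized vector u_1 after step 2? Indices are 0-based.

Step 1: u_0 = a_0 = (3, 4).
Step 2: u_1 = a_1 − (3/25)·u_0 = (16/25, -12/25).

u_1 = (16/25, -12/25)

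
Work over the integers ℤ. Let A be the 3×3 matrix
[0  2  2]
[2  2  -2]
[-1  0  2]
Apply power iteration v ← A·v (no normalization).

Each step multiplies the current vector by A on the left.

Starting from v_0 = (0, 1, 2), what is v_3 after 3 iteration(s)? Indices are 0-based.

v_0 = (0, 1, 2).
v_1 = A·v_0 = (6, -2, 4).
v_2 = A·v_1 = (4, 0, 2).
v_3 = A·v_2 = (4, 4, 0).

v_3 = (4, 4, 0)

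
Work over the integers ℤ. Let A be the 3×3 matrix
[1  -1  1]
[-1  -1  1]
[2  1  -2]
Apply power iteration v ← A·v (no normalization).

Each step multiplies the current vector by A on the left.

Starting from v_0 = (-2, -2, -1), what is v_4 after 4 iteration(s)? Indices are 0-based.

v_0 = (-2, -2, -1).
v_1 = A·v_0 = (-1, 3, -4).
v_2 = A·v_1 = (-8, -6, 9).
v_3 = A·v_2 = (7, 23, -40).
v_4 = A·v_3 = (-56, -70, 117).

v_4 = (-56, -70, 117)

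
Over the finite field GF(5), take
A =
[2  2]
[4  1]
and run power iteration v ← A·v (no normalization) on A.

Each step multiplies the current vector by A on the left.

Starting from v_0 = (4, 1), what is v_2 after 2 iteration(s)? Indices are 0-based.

v_2 = (4, 2)

v_0 = (4, 1).
v_1 = A·v_0 = (0, 2).
v_2 = A·v_1 = (4, 2).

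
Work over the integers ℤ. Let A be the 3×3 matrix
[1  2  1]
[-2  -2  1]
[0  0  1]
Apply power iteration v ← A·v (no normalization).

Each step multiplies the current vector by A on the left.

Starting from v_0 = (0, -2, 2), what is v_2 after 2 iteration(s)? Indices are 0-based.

v_2 = (12, -6, 2)

v_0 = (0, -2, 2).
v_1 = A·v_0 = (-2, 6, 2).
v_2 = A·v_1 = (12, -6, 2).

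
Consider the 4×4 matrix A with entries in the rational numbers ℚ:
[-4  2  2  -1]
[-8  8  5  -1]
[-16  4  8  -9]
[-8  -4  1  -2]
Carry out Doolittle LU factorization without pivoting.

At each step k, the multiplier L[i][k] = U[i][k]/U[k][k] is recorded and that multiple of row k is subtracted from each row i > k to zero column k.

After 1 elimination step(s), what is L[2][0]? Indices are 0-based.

Step 1: pivot at (0,0) is -4.
  row1 ← row1 − (2)·row0  ⇒  L[1][0]=2, U row1=(0, 4, 1, 1)
  row2 ← row2 − (4)·row0  ⇒  L[2][0]=4, U row2=(0, -4, 0, -5)
  row3 ← row3 − (2)·row0  ⇒  L[3][0]=2, U row3=(0, -8, -3, 0)

L[2][0] = 4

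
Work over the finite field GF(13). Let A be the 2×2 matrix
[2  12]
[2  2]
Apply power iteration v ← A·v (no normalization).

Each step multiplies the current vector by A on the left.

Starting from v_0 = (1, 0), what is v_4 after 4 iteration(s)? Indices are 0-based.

v_0 = (1, 0).
v_1 = A·v_0 = (2, 2).
v_2 = A·v_1 = (2, 8).
v_3 = A·v_2 = (9, 7).
v_4 = A·v_3 = (11, 6).

v_4 = (11, 6)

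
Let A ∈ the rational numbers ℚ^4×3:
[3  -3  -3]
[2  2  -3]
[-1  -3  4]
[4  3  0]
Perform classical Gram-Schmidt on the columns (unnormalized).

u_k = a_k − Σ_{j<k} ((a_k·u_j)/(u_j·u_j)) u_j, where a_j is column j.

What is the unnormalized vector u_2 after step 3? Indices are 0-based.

u_2 = (-1233/830, -666/415, 2581/830, 1118/415)

Step 1: u_0 = a_0 = (3, 2, -1, 4).
Step 2: u_1 = a_1 − (1/3)·u_0 = (-4, 4/3, -8/3, 5/3).
Step 3: u_2 = a_2 − (-19/30)·u_0 − (-8/83)·u_1 = (-1233/830, -666/415, 2581/830, 1118/415).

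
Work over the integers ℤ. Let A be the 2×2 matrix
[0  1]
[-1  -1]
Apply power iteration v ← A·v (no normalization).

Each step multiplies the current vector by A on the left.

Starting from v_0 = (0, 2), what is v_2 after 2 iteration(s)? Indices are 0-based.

v_0 = (0, 2).
v_1 = A·v_0 = (2, -2).
v_2 = A·v_1 = (-2, 0).

v_2 = (-2, 0)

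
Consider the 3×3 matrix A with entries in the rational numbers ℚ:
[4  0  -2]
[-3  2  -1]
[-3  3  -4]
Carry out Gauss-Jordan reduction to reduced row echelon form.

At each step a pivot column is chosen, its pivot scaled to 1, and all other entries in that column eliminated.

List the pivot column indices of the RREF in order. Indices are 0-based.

pivot columns: 0, 1, 2

[1] R0 /= 4  ⇒  (1, 0, -1/2)
     R1 -= -3·R0  ⇒  (0, 2, -5/2)
     R2 -= -3·R0  ⇒  (0, 3, -11/2)
[2] R1 /= 2  ⇒  (0, 1, -5/4)
     R2 -= 3·R1  ⇒  (0, 0, -7/4)
[3] R2 /= -7/4  ⇒  (0, 0, 1)
     R0 -= -1/2·R2  ⇒  (1, 0, 0)
     R1 -= -5/4·R2  ⇒  (0, 1, 0)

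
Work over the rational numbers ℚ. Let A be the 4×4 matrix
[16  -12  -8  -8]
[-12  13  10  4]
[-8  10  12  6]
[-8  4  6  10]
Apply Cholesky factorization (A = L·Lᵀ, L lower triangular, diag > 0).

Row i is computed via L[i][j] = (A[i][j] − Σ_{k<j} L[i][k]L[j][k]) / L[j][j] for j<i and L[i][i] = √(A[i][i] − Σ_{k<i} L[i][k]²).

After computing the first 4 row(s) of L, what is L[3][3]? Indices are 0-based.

Step 1: L[0][0] = √(16) = 4.
  L[1][0] = (-12) / L[0][0] = -3.
Step 2: L[1][1] = √(4) = 2.
  L[2][0] = (-8) / L[0][0] = -2.
  L[2][1] = (4) / L[1][1] = 2.
Step 3: L[2][2] = √(4) = 2.
  L[3][0] = (-8) / L[0][0] = -2.
  L[3][1] = (-2) / L[1][1] = -1.
  L[3][2] = (4) / L[2][2] = 2.
Step 4: L[3][3] = √(1) = 1.

L[3][3] = 1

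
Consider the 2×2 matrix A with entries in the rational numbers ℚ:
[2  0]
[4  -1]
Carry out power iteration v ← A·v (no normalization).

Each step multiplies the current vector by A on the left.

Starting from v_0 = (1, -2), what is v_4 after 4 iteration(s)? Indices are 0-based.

v_4 = (16, 18)

v_0 = (1, -2).
v_1 = A·v_0 = (2, 6).
v_2 = A·v_1 = (4, 2).
v_3 = A·v_2 = (8, 14).
v_4 = A·v_3 = (16, 18).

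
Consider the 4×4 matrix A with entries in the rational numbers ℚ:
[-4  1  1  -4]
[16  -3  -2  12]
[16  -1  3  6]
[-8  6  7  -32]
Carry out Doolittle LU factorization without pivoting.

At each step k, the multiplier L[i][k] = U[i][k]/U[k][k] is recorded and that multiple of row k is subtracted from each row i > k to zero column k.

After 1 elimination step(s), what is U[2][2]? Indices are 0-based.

U[2][2] = 7

Step 1: pivot at (0,0) is -4.
  row1 ← row1 − (-4)·row0  ⇒  L[1][0]=-4, U row1=(0, 1, 2, -4)
  row2 ← row2 − (-4)·row0  ⇒  L[2][0]=-4, U row2=(0, 3, 7, -10)
  row3 ← row3 − (2)·row0  ⇒  L[3][0]=2, U row3=(0, 4, 5, -24)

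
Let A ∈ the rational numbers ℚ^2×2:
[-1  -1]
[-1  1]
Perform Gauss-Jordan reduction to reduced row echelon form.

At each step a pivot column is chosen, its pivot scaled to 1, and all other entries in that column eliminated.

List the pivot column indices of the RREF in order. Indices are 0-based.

pivot(0,0)=-1: scale R0 → (1, 1)
  clear (1,0): R1 −= (-1)R0 → (0, 2)
pivot(1,1)=2: scale R1 → (0, 1)
  clear (0,1): R0 −= (1)R1 → (1, 0)

pivot columns: 0, 1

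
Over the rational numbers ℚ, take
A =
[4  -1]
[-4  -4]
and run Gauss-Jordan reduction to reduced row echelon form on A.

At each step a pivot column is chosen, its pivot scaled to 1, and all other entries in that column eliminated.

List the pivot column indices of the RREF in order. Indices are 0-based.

pivot columns: 0, 1

pivot(0,0)=4: scale R0 → (1, -1/4)
  clear (1,0): R1 −= (-4)R0 → (0, -5)
pivot(1,1)=-5: scale R1 → (0, 1)
  clear (0,1): R0 −= (-1/4)R1 → (1, 0)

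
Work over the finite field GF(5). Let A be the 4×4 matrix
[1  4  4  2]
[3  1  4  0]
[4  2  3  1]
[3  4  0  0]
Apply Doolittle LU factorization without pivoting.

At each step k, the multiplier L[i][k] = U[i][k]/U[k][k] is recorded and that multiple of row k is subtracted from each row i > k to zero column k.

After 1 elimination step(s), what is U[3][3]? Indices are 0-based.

U[3][3] = 4

k=0: U[0][0]=1
  eliminate (1,0): mult=3, new row 1: (0, 4, 2, 4); set L[1][0]=3
  eliminate (2,0): mult=4, new row 2: (0, 1, 2, 3); set L[2][0]=4
  eliminate (3,0): mult=3, new row 3: (0, 2, 3, 4); set L[3][0]=3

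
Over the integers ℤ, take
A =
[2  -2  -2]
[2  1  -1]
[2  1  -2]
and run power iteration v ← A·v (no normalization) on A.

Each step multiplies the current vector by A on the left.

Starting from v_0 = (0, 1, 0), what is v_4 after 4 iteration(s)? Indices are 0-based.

v_4 = (54, -1, 9)

v_0 = (0, 1, 0).
v_1 = A·v_0 = (-2, 1, 1).
v_2 = A·v_1 = (-8, -4, -5).
v_3 = A·v_2 = (2, -15, -10).
v_4 = A·v_3 = (54, -1, 9).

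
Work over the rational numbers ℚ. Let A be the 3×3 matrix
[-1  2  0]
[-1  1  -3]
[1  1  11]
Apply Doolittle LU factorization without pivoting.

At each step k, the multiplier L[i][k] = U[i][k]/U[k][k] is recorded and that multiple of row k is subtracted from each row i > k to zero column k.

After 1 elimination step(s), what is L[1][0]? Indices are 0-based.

k=0: U[0][0]=-1
  eliminate (1,0): mult=1, new row 1: (0, -1, -3); set L[1][0]=1
  eliminate (2,0): mult=-1, new row 2: (0, 3, 11); set L[2][0]=-1

L[1][0] = 1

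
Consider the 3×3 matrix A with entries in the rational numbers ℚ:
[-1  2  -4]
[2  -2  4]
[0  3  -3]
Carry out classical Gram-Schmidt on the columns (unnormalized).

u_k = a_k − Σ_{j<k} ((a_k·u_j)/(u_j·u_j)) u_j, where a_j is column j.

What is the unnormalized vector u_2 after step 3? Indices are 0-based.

u_2 = (-36/49, -18/49, 12/49)

Step 1: u_0 = a_0 = (-1, 2, 0).
Step 2: u_1 = a_1 − (-6/5)·u_0 = (4/5, 2/5, 3).
Step 3: u_2 = a_2 − (12/5)·u_0 − (-53/49)·u_1 = (-36/49, -18/49, 12/49).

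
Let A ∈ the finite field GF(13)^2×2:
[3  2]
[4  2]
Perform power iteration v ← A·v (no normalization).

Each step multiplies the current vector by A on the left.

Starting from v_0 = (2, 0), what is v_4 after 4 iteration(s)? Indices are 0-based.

v_4 = (3, 3)

v_0 = (2, 0).
v_1 = A·v_0 = (6, 8).
v_2 = A·v_1 = (8, 1).
v_3 = A·v_2 = (0, 8).
v_4 = A·v_3 = (3, 3).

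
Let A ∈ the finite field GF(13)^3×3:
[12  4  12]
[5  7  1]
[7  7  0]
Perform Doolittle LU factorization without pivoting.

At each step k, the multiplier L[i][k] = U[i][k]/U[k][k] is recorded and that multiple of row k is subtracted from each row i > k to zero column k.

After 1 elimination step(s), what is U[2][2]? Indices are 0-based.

[col 0] pivot 12
  R1 -= 8*R0 → (0, 1, 9)  (L[1][0] := 8)
  R2 -= 6*R0 → (0, 9, 6)  (L[2][0] := 6)

U[2][2] = 6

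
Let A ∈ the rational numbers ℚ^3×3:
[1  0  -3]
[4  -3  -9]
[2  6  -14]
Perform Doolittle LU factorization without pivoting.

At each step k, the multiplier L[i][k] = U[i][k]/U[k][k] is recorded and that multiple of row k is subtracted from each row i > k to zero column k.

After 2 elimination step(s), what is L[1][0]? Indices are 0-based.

L[1][0] = 4

k=0: U[0][0]=1
  eliminate (1,0): mult=4, new row 1: (0, -3, 3); set L[1][0]=4
  eliminate (2,0): mult=2, new row 2: (0, 6, -8); set L[2][0]=2
k=1: U[1][1]=-3
  eliminate (2,1): mult=-2, new row 2: (0, 0, -2); set L[2][1]=-2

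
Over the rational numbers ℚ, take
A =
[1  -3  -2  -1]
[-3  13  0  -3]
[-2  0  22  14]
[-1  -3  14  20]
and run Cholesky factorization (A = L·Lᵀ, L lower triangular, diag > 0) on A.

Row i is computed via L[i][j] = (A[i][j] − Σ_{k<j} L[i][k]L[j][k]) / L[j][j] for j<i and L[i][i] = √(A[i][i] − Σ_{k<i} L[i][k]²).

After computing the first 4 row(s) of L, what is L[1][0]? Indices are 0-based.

L[1][0] = -3

Step 1: L[0][0] = √(1) = 1.
  L[1][0] = (-3) / L[0][0] = -3.
Step 2: L[1][1] = √(4) = 2.
  L[2][0] = (-2) / L[0][0] = -2.
  L[2][1] = (-6) / L[1][1] = -3.
Step 3: L[2][2] = √(9) = 3.
  L[3][0] = (-1) / L[0][0] = -1.
  L[3][1] = (-6) / L[1][1] = -3.
  L[3][2] = (3) / L[2][2] = 1.
Step 4: L[3][3] = √(9) = 3.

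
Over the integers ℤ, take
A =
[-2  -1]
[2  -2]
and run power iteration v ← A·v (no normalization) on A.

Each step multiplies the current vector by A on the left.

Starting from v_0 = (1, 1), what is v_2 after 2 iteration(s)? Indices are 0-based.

v_0 = (1, 1).
v_1 = A·v_0 = (-3, 0).
v_2 = A·v_1 = (6, -6).

v_2 = (6, -6)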